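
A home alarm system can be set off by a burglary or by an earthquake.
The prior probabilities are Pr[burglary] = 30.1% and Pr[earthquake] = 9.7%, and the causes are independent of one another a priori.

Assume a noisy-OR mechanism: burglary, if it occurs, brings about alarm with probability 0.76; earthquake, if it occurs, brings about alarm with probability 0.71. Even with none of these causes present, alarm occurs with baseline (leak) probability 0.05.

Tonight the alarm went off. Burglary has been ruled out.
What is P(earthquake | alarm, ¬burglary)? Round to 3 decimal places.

Under noisy-OR, P(alarm | causes) = 1 − (1−0.05)·∏(1−qᵢ) over the active causes.
P(alarm | ¬burglary) = 0.05·0.903 + 0.7245·0.097 = 0.045150 + 0.070277 = 0.115427
The earthquake-present share is 0.7245·0.097 = 0.070277.
Hence the posterior is 0.070277/0.115427 ≈ 0.609.

P(earthquake | alarm, ¬burglary) ≈ 0.609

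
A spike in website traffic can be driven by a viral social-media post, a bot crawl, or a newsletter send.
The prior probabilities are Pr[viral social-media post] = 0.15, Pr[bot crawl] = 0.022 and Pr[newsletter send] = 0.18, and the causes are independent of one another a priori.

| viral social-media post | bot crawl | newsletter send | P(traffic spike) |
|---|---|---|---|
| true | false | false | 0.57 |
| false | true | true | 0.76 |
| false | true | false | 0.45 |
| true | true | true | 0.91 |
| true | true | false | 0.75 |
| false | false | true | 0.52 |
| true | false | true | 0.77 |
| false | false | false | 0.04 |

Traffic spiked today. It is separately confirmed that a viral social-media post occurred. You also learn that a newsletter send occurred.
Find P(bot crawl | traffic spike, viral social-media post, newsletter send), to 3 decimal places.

P(bot crawl | traffic spike, viral social-media post, newsletter send) ≈ 0.026

By total probability over both values of bot crawl:
  P(traffic spike | viral social-media post, newsletter send) = 0.77*0.978 + 0.91*0.022
        = 0.753060 + 0.020020 = 0.773080
Keeping only the bot crawl-present terms gives 0.020020, so
  P(bot crawl | traffic spike, viral social-media post, newsletter send) = 0.020020 / 0.773080 ≈ 0.026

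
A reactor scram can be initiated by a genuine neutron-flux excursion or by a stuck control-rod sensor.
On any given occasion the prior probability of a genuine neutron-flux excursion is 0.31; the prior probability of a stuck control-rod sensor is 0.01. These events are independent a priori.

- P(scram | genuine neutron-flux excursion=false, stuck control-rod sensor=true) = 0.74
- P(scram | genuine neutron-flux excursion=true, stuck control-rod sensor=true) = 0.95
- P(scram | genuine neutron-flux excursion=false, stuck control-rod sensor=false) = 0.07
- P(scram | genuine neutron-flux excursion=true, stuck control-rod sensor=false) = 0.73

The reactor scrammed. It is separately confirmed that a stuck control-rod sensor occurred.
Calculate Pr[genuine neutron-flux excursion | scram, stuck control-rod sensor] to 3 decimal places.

Enumerate both values of genuine neutron-flux excursion and weight by the priors:
  P(scram | stuck control-rod sensor) = 0.74*0.69 + 0.95*0.31
        = 0.510600 + 0.294500 = 0.805100
Keeping only the genuine neutron-flux excursion-present terms gives 0.294500, so
  P(genuine neutron-flux excursion | scram, stuck control-rod sensor) = 0.294500 / 0.805100 ≈ 0.366

Pr[genuine neutron-flux excursion | scram, stuck control-rod sensor] ≈ 0.366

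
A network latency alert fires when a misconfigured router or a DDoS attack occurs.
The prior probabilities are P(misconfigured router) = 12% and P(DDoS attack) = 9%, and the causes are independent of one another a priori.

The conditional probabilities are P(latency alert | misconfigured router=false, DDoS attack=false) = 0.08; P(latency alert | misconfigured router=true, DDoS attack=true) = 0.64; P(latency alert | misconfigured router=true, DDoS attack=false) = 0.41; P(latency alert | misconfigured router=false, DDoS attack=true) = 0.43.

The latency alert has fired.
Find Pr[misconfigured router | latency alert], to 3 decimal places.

Pr[misconfigured router | latency alert] ≈ 0.345

P(latency alert) = 0.08·0.88·0.91 + 0.43·0.88·0.09 + 0.41·0.12·0.91 + 0.64·0.12·0.09 = 0.064064 + 0.034056 + 0.044772 + 0.006912 = 0.149804
Of this, 0.051684 comes from 0.044772 + 0.006912 (the misconfigured router=true cases).
Hence the posterior is 0.051684/0.149804 ≈ 0.345.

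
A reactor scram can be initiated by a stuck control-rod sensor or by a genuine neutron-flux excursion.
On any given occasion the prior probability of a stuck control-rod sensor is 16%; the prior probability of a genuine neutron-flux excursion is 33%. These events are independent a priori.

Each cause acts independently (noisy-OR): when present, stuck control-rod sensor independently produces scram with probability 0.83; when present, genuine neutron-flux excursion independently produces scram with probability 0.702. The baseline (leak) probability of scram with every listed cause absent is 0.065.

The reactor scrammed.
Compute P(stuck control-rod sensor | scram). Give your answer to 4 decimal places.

P(stuck control-rod sensor | scram) ≈ 0.3726

Under noisy-OR, P(scram | causes) = 1 − (1−0.065)·∏(1−qᵢ) over the active causes.
P(scram) = 0.065·0.84·0.67 + 0.72137·0.84·0.33 + 0.84105·0.16·0.67 + 0.952633·0.16·0.33 = 0.036582 + 0.199964 + 0.090161 + 0.050299 = 0.377006
Of this, 0.140460 comes from 0.090161 + 0.050299 (the stuck control-rod sensor=true cases).
Hence the posterior is 0.140460/0.377006 ≈ 0.3726.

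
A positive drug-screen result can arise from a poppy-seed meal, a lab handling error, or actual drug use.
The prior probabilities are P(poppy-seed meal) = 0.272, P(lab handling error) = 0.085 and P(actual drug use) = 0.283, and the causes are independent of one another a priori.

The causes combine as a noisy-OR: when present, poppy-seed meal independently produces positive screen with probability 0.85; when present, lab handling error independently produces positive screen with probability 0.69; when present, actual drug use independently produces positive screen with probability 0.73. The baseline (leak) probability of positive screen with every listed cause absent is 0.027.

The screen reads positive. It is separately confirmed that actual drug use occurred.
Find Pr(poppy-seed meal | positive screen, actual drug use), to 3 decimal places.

Under noisy-OR, P(positive screen | causes) = 1 − (1−0.027)·∏(1−qᵢ) over the active causes.
For the numerator, keep only poppy-seed meal=true terms: 0.239072 + 0.022838 = 0.261910
Denominator P(positive screen | actual drug use): 0.73729·0.728·0.915 + 0.91856·0.728·0.085 + 0.960593·0.272·0.915 + 0.987784·0.272·0.085 = 0.809874
Posterior = 0.261910 / 0.809874 ≈ 0.323

Pr(poppy-seed meal | positive screen, actual drug use) ≈ 0.323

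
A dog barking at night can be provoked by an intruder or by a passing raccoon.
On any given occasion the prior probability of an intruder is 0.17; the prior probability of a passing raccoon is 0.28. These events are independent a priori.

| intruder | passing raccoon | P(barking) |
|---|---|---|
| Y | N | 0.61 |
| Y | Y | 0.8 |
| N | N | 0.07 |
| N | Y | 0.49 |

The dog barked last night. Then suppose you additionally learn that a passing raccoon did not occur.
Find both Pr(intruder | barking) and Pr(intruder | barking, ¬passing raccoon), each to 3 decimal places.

For the numerator, keep only intruder=true terms: 0.074664 + 0.038080 = 0.112744
Denominator P(barking): 0.07×0.83×0.72 + 0.49×0.83×0.28 + 0.61×0.17×0.72 + 0.8×0.17×0.28 = 0.268452
P(intruder | barking) = 0.112744/0.268452 ≈ 0.420

Now also conditioning on passing raccoon≠true:
P(barking | ¬passing raccoon) = 0.07·0.83 + 0.61·0.17 = 0.058100 + 0.103700 = 0.161800
Of this, 0.103700 comes from 0.61·0.17 (the intruder=true cases).
P(intruder | barking, ¬passing raccoon) = 0.103700 / 0.161800 ≈ 0.641
With passing raccoon excluded, intruder must carry more of the explanatory weight for the barking.

Pr(intruder | barking) ≈ 0.420; Pr(intruder | barking, ¬passing raccoon) ≈ 0.641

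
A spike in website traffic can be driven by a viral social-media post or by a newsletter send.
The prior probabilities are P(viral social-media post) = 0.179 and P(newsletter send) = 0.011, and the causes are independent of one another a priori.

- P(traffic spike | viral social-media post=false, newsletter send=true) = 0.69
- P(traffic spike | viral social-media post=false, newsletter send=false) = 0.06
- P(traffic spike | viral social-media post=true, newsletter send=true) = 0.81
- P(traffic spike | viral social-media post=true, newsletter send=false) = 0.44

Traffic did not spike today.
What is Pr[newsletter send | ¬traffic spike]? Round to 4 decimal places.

Pr[newsletter send | ¬traffic spike] ≈ 0.0037

Weight on newsletter send=true, given the evidence: 0.002800 + 0.000374 = 0.003174
Denominator P(¬traffic spike): 0.94×0.821×0.989 + 0.31×0.821×0.011 + 0.56×0.179×0.989 + 0.19×0.179×0.011 = 0.865562
Posterior = 0.003174 / 0.865562 ≈ 0.0037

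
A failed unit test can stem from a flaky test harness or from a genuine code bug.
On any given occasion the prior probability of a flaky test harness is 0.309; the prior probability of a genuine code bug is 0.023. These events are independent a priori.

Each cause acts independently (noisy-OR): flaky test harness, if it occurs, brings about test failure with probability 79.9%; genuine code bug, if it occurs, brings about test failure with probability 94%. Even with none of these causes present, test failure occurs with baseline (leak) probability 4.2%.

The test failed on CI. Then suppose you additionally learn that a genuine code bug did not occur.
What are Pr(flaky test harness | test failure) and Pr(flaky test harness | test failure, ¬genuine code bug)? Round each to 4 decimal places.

Under noisy-OR, P(test failure | causes) = 1 − (1−0.042)·∏(1−qᵢ) over the active causes.
For the numerator, keep only flaky test harness=true terms: 0.243761 + 0.007025 = 0.250786
Denominator P(test failure): 0.042*0.691*0.977 + 0.94252*0.691*0.023 + 0.807442*0.309*0.977 + 0.988447*0.309*0.023 = 0.294119
Posterior = 0.250786 / 0.294119 ≈ 0.8527

Now also conditioning on genuine code bug≠true:
Enumerate both values of flaky test harness and weight by the priors:
  P(test failure | ¬genuine code bug) = 0.042*0.691 + 0.807442*0.309
        = 0.029022 + 0.249500 = 0.278522
Keeping only the flaky test harness-present terms gives 0.249500, so
  P(flaky test harness | test failure, ¬genuine code bug) = 0.249500 / 0.278522 ≈ 0.8958
Ruling out genuine code bug raises the posterior on flaky test harness — the flip side of explaining away.

Pr(flaky test harness | test failure) ≈ 0.8527; Pr(flaky test harness | test failure, ¬genuine code bug) ≈ 0.8958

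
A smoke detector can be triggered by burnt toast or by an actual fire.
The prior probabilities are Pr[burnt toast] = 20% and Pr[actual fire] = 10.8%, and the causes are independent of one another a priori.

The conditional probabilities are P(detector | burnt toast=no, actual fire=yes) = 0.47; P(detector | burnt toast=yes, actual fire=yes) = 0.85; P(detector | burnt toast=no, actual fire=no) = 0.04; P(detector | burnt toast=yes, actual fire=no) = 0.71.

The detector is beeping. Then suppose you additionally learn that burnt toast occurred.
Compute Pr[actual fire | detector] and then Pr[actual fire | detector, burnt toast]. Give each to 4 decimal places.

Pr[actual fire | detector] ≈ 0.2753; Pr[actual fire | detector, burnt toast] ≈ 0.1266

Weight on actual fire=true, given the evidence: 0.040608 + 0.018360 = 0.058968
Normalizer over all consistent configurations: 0.04×0.8×0.892 + 0.47×0.8×0.108 + 0.71×0.2×0.892 + 0.85×0.2×0.108 = 0.214176
Posterior = 0.058968 / 0.214176 ≈ 0.2753

Now condition on the additional information:
Numerator (weight on configurations with actual fire): 0.85*0.108 = 0.091800
Normalizer over all consistent configurations: 0.71*0.892 + 0.85*0.108 = 0.725120
P(actual fire | detector, burnt toast) = 0.091800/0.725120 ≈ 0.1266
Conditioning on burnt toast lowers the posterior on actual fire: the classic explaining-away effect in a common-effect structure.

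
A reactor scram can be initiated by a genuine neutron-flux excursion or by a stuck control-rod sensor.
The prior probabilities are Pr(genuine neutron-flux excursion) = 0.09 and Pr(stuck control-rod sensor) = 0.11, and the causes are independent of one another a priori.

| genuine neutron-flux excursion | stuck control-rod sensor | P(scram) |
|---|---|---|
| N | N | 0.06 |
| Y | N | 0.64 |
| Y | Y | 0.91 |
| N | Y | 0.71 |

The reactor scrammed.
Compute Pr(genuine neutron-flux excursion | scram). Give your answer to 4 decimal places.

Pr(genuine neutron-flux excursion | scram) ≈ 0.3350

By total probability over the 4 (genuine neutron-flux excursion, stuck control-rod sensor) configurations:
  P(scram) = 0.06*0.91*0.89 + 0.71*0.91*0.11 + 0.64*0.09*0.89 + 0.91*0.09*0.11
        = 0.048594 + 0.071071 + 0.051264 + 0.009009 = 0.179938
Configurations with genuine neutron-flux excursion contribute 0.060273, so
  P(genuine neutron-flux excursion | scram) = 0.060273 / 0.179938 ≈ 0.3350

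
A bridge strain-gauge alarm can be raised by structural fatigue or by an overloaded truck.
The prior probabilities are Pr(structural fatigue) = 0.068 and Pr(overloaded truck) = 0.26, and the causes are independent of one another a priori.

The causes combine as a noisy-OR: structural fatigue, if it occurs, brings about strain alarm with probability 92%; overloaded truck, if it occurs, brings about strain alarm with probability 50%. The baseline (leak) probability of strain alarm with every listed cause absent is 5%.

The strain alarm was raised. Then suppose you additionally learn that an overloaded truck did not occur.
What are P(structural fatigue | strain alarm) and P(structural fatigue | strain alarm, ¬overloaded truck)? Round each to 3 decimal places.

P(structural fatigue | strain alarm) ≈ 0.282; P(structural fatigue | strain alarm, ¬overloaded truck) ≈ 0.574

Under noisy-OR, P(strain alarm | causes) = 1 − (1−0.05)·∏(1−qᵢ) over the active causes.
For the numerator, keep only structural fatigue=true terms: 0.046496 + 0.017008 = 0.063504
Denominator P(strain alarm): 0.05×0.932×0.74 + 0.525×0.932×0.26 + 0.924×0.068×0.74 + 0.962×0.068×0.26 = 0.225206
Posterior = 0.063504 / 0.225206 ≈ 0.282

Now also conditioning on overloaded truck≠true:
Sum P(strain alarm|·) weighted by the priors over both values of structural fatigue:
  P(strain alarm | ¬overloaded truck) = 0.05*0.932 + 0.924*0.068
        = 0.046600 + 0.062832 = 0.109432
Keeping only the structural fatigue-present terms gives 0.062832, so
  P(structural fatigue | strain alarm, ¬overloaded truck) = 0.062832 / 0.109432 ≈ 0.574
With overloaded truck excluded, structural fatigue must carry more of the explanatory weight for the strain alarm.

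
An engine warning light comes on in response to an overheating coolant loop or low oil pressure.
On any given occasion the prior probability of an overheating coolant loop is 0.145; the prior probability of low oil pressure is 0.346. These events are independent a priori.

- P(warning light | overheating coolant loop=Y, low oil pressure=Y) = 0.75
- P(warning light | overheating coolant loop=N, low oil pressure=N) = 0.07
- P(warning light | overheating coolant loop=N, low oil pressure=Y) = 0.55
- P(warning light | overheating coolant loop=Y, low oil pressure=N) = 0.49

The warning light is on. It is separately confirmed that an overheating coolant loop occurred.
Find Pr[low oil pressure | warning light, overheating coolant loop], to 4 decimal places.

Pr[low oil pressure | warning light, overheating coolant loop] ≈ 0.4474

P(warning light | overheating coolant loop) = 0.49*0.654 + 0.75*0.346 = 0.320460 + 0.259500 = 0.579960
Restricting to configurations with low oil pressure present: 0.75*0.346 = 0.259500.
P(low oil pressure | warning light, overheating coolant loop) = 0.259500 / 0.579960 ≈ 0.4474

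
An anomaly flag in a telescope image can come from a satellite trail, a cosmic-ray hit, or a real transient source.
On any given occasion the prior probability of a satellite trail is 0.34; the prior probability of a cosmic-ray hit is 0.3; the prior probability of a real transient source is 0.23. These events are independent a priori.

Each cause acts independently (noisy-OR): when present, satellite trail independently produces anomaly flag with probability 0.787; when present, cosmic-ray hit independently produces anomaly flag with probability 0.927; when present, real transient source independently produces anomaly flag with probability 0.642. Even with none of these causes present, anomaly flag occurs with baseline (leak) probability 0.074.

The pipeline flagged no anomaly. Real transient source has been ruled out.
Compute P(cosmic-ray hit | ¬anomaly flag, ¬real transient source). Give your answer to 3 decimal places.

Under noisy-OR, P(anomaly flag | causes) = 1 − (1−0.074)·∏(1−qᵢ) over the active causes.
Weight on cosmic-ray hit=true, given the evidence: 0.013384 + 0.001469 = 0.014853
Normalizer over all consistent configurations: 0.926·0.66·0.7 + 0.067598·0.66·0.3 + 0.197238·0.34·0.7 + 0.014398·0.34·0.3 = 0.489608
Posterior = 0.014853 / 0.489608 ≈ 0.030

P(cosmic-ray hit | ¬anomaly flag, ¬real transient source) ≈ 0.030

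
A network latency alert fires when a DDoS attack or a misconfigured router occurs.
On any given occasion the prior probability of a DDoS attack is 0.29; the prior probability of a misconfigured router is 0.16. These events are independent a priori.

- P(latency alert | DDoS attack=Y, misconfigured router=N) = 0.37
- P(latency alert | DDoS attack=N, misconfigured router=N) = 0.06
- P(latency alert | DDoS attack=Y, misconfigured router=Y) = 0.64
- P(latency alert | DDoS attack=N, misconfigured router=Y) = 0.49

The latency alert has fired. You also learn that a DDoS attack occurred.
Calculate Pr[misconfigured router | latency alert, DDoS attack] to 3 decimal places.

Pr[misconfigured router | latency alert, DDoS attack] ≈ 0.248

Numerator (weight on configurations with misconfigured router): 0.64×0.16 = 0.102400
Denominator P(latency alert | DDoS attack): 0.37×0.84 + 0.64×0.16 = 0.413200
P(misconfigured router | latency alert, DDoS attack) = 0.102400/0.413200 ≈ 0.248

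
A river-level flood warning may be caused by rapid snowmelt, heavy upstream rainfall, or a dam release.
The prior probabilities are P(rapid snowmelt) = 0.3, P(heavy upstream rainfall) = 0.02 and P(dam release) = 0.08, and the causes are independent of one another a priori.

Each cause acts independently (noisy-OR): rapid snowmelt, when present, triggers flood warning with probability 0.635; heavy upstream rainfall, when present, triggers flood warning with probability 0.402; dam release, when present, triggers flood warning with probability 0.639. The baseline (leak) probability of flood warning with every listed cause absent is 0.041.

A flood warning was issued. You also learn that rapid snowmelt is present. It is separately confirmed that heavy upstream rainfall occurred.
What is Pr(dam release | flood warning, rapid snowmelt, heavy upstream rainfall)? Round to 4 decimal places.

Pr(dam release | flood warning, rapid snowmelt, heavy upstream rainfall) ≈ 0.0923

Under noisy-OR, P(flood warning | causes) = 1 − (1−0.041)·∏(1−qᵢ) over the active causes.
P(flood warning | rapid snowmelt, heavy upstream rainfall) = 0.790679×0.92 + 0.924435×0.08 = 0.727425 + 0.073955 = 0.801380
Restricting to configurations with dam release present: 0.924435×0.08 = 0.073955.
P(dam release | flood warning, rapid snowmelt, heavy upstream rainfall) = 0.073955 / 0.801380 ≈ 0.0923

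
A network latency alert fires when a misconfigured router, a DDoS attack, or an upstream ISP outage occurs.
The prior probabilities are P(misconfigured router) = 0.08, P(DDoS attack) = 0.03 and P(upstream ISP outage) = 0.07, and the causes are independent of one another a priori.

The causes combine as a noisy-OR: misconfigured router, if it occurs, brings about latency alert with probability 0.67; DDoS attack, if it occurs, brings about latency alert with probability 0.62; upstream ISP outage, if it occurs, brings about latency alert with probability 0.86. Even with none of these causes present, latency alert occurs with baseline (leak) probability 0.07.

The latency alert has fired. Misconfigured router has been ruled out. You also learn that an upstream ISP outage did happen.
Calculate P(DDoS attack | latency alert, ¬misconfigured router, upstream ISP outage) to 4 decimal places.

P(DDoS attack | latency alert, ¬misconfigured router, upstream ISP outage) ≈ 0.0327

Under noisy-OR, P(latency alert | causes) = 1 − (1−0.07)·∏(1−qᵢ) over the active causes.
For the numerator, keep only DDoS attack=true terms: 0.950524×0.03 = 0.028516
Denominator P(latency alert | ¬misconfigured router, upstream ISP outage): 0.8698×0.97 + 0.950524×0.03 = 0.872222
Posterior = 0.028516 / 0.872222 ≈ 0.0327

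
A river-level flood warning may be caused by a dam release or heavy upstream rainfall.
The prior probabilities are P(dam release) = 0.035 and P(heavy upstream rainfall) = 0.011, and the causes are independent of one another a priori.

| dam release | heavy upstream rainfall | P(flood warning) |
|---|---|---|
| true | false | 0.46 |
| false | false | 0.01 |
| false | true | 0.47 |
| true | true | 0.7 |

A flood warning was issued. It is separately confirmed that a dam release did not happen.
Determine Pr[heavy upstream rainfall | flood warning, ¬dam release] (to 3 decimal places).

Pr[heavy upstream rainfall | flood warning, ¬dam release] ≈ 0.343

P(flood warning | ¬dam release) = 0.01*0.989 + 0.47*0.011 = 0.009890 + 0.005170 = 0.015060
Of this, 0.005170 comes from 0.47*0.011 (the heavy upstream rainfall=true cases).
Hence the posterior is 0.005170/0.015060 ≈ 0.343.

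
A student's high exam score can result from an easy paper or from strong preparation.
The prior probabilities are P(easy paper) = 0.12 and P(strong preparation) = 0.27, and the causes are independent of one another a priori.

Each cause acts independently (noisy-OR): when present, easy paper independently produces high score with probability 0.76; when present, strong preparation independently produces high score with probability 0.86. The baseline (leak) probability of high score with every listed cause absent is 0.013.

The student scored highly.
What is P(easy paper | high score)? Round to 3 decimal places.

Under noisy-OR, P(high score | causes) = 1 − (1−0.013)·∏(1−qᵢ) over the active causes.
P(high score) = 0.013×0.88×0.73 + 0.86182×0.88×0.27 + 0.76312×0.12×0.73 + 0.966837×0.12×0.27 = 0.008351 + 0.204768 + 0.066849 + 0.031326 = 0.311294
Restricting to configurations with easy paper present: 0.066849 + 0.031326 = 0.098175.
So P(easy paper | high score) = 0.098175/0.311294 ≈ 0.315.

P(easy paper | high score) ≈ 0.315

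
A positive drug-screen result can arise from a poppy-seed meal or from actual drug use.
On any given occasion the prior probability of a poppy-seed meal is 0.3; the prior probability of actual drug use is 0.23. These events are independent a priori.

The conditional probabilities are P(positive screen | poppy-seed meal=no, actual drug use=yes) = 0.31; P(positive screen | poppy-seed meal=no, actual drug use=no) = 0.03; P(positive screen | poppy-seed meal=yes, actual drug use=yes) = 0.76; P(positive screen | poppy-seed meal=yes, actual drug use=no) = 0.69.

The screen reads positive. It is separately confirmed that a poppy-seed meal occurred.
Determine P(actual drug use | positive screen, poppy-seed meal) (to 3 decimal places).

P(actual drug use | positive screen, poppy-seed meal) ≈ 0.248

Numerator (weight on configurations with actual drug use): 0.76*0.23 = 0.174800
Denominator P(positive screen | poppy-seed meal): 0.69*0.77 + 0.76*0.23 = 0.706100
Posterior = 0.174800 / 0.706100 ≈ 0.248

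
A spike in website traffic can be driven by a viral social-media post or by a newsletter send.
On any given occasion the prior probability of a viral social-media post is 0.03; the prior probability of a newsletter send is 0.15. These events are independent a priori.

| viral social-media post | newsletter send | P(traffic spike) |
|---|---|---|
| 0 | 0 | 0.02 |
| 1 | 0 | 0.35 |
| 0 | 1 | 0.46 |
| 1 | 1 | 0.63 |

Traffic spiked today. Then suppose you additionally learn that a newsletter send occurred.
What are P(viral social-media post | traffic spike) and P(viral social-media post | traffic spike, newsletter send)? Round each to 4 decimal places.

P(viral social-media post | traffic spike) ≈ 0.1236; P(viral social-media post | traffic spike, newsletter send) ≈ 0.0406

P(traffic spike) = 0.02×0.97×0.85 + 0.46×0.97×0.15 + 0.35×0.03×0.85 + 0.63×0.03×0.15 = 0.016490 + 0.066930 + 0.008925 + 0.002835 = 0.095180
The viral social-media post-present share is 0.008925 + 0.002835 = 0.011760.
Hence the posterior is 0.011760/0.095180 ≈ 0.1236.

With the extra evidence:
By total probability over both values of viral social-media post:
  P(traffic spike | newsletter send) = 0.46·0.97 + 0.63·0.03
        = 0.446200 + 0.018900 = 0.465100
Configurations with viral social-media post contribute 0.018900, so
  P(viral social-media post | traffic spike, newsletter send) = 0.018900 / 0.465100 ≈ 0.0406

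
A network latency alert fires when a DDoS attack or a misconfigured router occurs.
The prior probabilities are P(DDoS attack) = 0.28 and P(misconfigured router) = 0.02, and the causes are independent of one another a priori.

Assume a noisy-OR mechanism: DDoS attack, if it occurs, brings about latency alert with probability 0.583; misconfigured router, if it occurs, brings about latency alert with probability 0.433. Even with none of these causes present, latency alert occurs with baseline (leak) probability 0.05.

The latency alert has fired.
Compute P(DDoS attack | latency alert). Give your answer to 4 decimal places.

P(DDoS attack | latency alert) ≈ 0.8022

Under noisy-OR, P(latency alert | causes) = 1 − (1−0.05)·∏(1−qᵢ) over the active causes.
Enumerate the 4 (DDoS attack, misconfigured router) configurations and weight by the priors:
  P(latency alert) = 0.05×0.72×0.98 + 0.46135×0.72×0.02 + 0.60385×0.28×0.98 + 0.775383×0.28×0.02
        = 0.035280 + 0.006643 + 0.165696 + 0.004342 = 0.211961
Configurations with DDoS attack contribute 0.170038, so
  P(DDoS attack | latency alert) = 0.170038 / 0.211961 ≈ 0.8022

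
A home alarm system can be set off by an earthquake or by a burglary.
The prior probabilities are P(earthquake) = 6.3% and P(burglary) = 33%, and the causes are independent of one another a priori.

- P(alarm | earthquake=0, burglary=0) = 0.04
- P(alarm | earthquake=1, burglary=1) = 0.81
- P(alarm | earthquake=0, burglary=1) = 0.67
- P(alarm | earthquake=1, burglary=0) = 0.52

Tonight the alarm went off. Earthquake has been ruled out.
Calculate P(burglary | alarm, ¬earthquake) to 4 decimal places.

P(burglary | alarm, ¬earthquake) ≈ 0.8919

Weight on burglary=true, given the evidence: 0.67*0.33 = 0.221100
Normalizer over all consistent configurations: 0.04*0.67 + 0.67*0.33 = 0.247900
P(burglary | alarm, ¬earthquake) = 0.221100/0.247900 ≈ 0.8919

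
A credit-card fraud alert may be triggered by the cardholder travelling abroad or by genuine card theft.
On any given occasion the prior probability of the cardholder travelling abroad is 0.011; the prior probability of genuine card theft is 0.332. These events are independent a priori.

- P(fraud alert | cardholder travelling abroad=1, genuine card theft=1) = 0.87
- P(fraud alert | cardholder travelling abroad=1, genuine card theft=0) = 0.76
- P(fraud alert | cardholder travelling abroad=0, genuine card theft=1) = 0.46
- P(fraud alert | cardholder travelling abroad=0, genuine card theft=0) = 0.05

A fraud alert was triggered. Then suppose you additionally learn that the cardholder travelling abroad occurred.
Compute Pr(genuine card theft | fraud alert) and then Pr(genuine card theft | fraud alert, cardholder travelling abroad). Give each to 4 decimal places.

P(fraud alert) = 0.05·0.989·0.668 + 0.46·0.989·0.332 + 0.76·0.011·0.668 + 0.87·0.011·0.332 = 0.033033 + 0.151040 + 0.005584 + 0.003177 = 0.192834
The genuine card theft-present share is 0.151040 + 0.003177 = 0.154217.
So P(genuine card theft | fraud alert) = 0.154217/0.192834 ≈ 0.7997.

Now condition on the additional information:
P(fraud alert | cardholder travelling abroad) = 0.76×0.668 + 0.87×0.332 = 0.507680 + 0.288840 = 0.796520
Of this, 0.288840 comes from 0.87×0.332 (the genuine card theft=true cases).
P(genuine card theft | fraud alert, cardholder travelling abroad) = 0.288840 / 0.796520 ≈ 0.3626

Pr(genuine card theft | fraud alert) ≈ 0.7997; Pr(genuine card theft | fraud alert, cardholder travelling abroad) ≈ 0.3626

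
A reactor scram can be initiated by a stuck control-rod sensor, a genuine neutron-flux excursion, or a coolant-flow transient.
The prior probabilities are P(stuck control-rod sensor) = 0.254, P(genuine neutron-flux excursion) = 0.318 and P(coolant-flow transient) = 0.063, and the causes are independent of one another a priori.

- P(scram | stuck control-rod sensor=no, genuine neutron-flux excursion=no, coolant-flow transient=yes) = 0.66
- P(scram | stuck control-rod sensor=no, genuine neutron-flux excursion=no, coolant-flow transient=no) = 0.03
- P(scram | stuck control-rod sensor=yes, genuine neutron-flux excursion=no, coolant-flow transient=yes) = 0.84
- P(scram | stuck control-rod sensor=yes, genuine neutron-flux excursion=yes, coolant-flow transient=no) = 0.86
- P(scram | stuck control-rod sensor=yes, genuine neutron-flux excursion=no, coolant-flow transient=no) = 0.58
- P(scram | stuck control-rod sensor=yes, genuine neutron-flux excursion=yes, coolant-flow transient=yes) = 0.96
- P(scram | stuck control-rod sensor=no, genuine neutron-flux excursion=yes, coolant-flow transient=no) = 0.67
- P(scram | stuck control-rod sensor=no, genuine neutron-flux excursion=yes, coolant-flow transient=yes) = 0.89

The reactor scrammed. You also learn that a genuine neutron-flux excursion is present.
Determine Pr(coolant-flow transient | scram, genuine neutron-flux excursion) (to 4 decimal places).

Enumerate the 4 (stuck control-rod sensor, coolant-flow transient) configurations and weight by the priors:
  P(scram | genuine neutron-flux excursion) = 0.67·0.746·0.937 + 0.89·0.746·0.063 + 0.86·0.254·0.937 + 0.96·0.254·0.063
        = 0.468331 + 0.041828 + 0.204678 + 0.015362 = 0.730199
Keeping only the coolant-flow transient-present terms gives 0.057190, so
  P(coolant-flow transient | scram, genuine neutron-flux excursion) = 0.057190 / 0.730199 ≈ 0.0783

Pr(coolant-flow transient | scram, genuine neutron-flux excursion) ≈ 0.0783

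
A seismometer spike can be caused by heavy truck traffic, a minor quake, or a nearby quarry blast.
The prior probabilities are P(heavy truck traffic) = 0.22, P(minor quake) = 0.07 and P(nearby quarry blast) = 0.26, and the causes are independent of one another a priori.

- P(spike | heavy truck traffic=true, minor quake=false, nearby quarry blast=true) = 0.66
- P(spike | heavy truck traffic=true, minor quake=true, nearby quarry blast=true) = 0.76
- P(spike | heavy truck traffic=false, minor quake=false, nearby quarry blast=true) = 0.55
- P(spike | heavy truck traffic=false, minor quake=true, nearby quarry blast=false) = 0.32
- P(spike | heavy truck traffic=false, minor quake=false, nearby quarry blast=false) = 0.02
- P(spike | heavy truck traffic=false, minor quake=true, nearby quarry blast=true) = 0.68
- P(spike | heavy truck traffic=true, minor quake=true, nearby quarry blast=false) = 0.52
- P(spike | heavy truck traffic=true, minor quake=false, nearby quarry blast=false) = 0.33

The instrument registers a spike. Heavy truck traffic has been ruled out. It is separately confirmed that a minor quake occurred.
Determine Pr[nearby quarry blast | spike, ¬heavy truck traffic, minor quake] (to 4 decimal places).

P(spike | ¬heavy truck traffic, minor quake) = 0.32×0.74 + 0.68×0.26 = 0.236800 + 0.176800 = 0.413600
Restricting to configurations with nearby quarry blast present: 0.68×0.26 = 0.176800.
P(nearby quarry blast | spike, ¬heavy truck traffic, minor quake) = 0.176800 / 0.413600 ≈ 0.4275

Pr[nearby quarry blast | spike, ¬heavy truck traffic, minor quake] ≈ 0.4275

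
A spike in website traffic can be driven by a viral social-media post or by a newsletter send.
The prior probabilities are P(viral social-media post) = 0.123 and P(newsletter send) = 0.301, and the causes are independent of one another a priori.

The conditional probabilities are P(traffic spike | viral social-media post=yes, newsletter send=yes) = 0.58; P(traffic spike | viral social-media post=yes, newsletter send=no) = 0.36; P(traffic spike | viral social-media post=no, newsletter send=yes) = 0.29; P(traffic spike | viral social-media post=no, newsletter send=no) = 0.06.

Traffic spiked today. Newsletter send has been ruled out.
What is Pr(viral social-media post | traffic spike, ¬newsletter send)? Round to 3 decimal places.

Pr(viral social-media post | traffic spike, ¬newsletter send) ≈ 0.457

For the numerator, keep only viral social-media post=true terms: 0.36×0.123 = 0.044280
The normalizing constant is 0.06×0.877 + 0.36×0.123 = 0.096900
P(viral social-media post | traffic spike, ¬newsletter send) = 0.044280/0.096900 ≈ 0.457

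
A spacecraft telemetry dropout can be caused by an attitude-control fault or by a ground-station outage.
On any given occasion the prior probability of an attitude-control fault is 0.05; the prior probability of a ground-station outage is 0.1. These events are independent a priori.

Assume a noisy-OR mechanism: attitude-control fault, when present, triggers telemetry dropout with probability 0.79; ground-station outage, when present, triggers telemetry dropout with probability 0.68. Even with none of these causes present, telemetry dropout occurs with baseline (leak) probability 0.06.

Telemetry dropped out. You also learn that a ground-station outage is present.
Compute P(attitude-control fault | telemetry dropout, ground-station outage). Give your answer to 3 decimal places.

Under noisy-OR, P(telemetry dropout | causes) = 1 − (1−0.06)·∏(1−qᵢ) over the active causes.
For the numerator, keep only attitude-control fault=true terms: 0.936832·0.05 = 0.046842
Denominator P(telemetry dropout | ground-station outage): 0.6992·0.95 + 0.936832·0.05 = 0.711082
Posterior = 0.046842 / 0.711082 ≈ 0.066

P(attitude-control fault | telemetry dropout, ground-station outage) ≈ 0.066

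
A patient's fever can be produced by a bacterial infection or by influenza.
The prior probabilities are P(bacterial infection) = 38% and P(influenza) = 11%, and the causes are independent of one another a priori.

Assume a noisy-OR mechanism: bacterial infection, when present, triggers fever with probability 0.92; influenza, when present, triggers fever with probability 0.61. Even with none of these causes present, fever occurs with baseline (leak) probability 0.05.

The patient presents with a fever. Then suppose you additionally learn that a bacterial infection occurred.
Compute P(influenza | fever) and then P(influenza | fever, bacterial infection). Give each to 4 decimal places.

Under noisy-OR, P(fever | causes) = 1 − (1−0.05)·∏(1−qᵢ) over the active causes.
Numerator (weight on configurations with influenza): 0.042932 + 0.040561 = 0.083493
Denominator P(fever): 0.05·0.62·0.89 + 0.6295·0.62·0.11 + 0.924·0.38·0.89 + 0.97036·0.38·0.11 = 0.423580
P(influenza | fever) = 0.083493/0.423580 ≈ 0.1971

Now also conditioning on bacterial infection=true:
P(fever | bacterial infection) = 0.924×0.89 + 0.97036×0.11 = 0.822360 + 0.106740 = 0.929100
The influenza-present share is 0.97036×0.11 = 0.106740.
P(influenza | fever, bacterial infection) = 0.106740 / 0.929100 ≈ 0.1149
The drop from 0.1971 to 0.1149 is the explaining-away (discounting) effect.

P(influenza | fever) ≈ 0.1971; P(influenza | fever, bacterial infection) ≈ 0.1149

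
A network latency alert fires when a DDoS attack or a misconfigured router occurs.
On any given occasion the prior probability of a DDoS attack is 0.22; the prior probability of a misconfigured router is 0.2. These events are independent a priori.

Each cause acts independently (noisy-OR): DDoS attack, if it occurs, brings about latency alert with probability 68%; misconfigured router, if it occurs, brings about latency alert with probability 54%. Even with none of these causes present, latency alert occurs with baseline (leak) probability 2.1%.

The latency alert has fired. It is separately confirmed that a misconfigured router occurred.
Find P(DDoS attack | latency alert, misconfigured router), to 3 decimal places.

P(DDoS attack | latency alert, misconfigured router) ≈ 0.305

Under noisy-OR, P(latency alert | causes) = 1 − (1−0.021)·∏(1−qᵢ) over the active causes.
For the numerator, keep only DDoS attack=true terms: 0.855891×0.22 = 0.188296
Denominator P(latency alert | misconfigured router): 0.54966×0.78 + 0.855891×0.22 = 0.617031
Posterior = 0.188296 / 0.617031 ≈ 0.305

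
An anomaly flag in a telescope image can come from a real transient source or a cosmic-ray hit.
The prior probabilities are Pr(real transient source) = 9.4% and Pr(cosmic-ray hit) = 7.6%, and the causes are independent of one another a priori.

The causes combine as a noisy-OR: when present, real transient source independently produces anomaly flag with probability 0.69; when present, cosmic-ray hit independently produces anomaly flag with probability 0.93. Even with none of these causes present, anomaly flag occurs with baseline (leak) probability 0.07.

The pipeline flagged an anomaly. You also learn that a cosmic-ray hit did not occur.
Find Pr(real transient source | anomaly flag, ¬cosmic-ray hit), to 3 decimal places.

Under noisy-OR, P(anomaly flag | causes) = 1 − (1−0.07)·∏(1−qᵢ) over the active causes.
P(anomaly flag | ¬cosmic-ray hit) = 0.07·0.906 + 0.7117·0.094 = 0.063420 + 0.066900 = 0.130320
Restricting to configurations with real transient source present: 0.7117·0.094 = 0.066900.
So P(real transient source | anomaly flag, ¬cosmic-ray hit) = 0.066900/0.130320 ≈ 0.513.

Pr(real transient source | anomaly flag, ¬cosmic-ray hit) ≈ 0.513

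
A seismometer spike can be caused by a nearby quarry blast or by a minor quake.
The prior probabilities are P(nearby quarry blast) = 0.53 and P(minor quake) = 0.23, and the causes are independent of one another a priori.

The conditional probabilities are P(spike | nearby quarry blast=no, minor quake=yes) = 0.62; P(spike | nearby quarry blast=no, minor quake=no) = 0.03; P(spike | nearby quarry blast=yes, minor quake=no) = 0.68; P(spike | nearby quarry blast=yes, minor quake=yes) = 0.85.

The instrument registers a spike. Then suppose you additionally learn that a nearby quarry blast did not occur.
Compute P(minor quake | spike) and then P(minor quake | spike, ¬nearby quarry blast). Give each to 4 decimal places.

P(minor quake | spike) ≈ 0.3718; P(minor quake | spike, ¬nearby quarry blast) ≈ 0.8606

Weight on minor quake=true, given the evidence: 0.067022 + 0.103615 = 0.170637
Denominator P(spike): 0.03·0.47·0.77 + 0.62·0.47·0.23 + 0.68·0.53·0.77 + 0.85·0.53·0.23 = 0.459002
P(minor quake | spike) = 0.170637/0.459002 ≈ 0.3718

Now condition on the additional information:
P(spike | ¬nearby quarry blast) = 0.03*0.77 + 0.62*0.23 = 0.023100 + 0.142600 = 0.165700
Of this, 0.142600 comes from 0.62*0.23 (the minor quake=true cases).
P(minor quake | spike, ¬nearby quarry blast) = 0.142600 / 0.165700 ≈ 0.8606
Ruling out nearby quarry blast raises the posterior on minor quake — the flip side of explaining away.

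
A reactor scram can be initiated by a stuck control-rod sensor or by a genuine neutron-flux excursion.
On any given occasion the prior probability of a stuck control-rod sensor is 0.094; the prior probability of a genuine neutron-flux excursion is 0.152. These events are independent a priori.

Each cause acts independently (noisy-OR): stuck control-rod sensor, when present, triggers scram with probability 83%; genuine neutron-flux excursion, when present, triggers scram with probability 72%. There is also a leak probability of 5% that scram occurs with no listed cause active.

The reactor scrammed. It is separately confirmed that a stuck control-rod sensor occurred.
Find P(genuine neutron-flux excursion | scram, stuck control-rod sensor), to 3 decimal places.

Under noisy-OR, P(scram | causes) = 1 − (1−0.05)·∏(1−qᵢ) over the active causes.
For the numerator, keep only genuine neutron-flux excursion=true terms: 0.95478·0.152 = 0.145127
The normalizing constant is 0.8385·0.848 + 0.95478·0.152 = 0.856175
Posterior = 0.145127 / 0.856175 ≈ 0.170

P(genuine neutron-flux excursion | scram, stuck control-rod sensor) ≈ 0.170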